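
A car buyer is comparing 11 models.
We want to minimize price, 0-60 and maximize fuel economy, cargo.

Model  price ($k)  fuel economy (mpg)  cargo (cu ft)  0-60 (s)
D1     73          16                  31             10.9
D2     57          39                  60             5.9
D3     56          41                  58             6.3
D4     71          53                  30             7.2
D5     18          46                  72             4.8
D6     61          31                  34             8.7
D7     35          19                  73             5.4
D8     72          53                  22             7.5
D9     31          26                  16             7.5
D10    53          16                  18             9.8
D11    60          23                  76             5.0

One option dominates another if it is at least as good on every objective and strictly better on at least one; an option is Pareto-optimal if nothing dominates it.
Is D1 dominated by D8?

D8 vs D1: D8 is worse on cargo (22 vs 31), so it does not dominate D1.

No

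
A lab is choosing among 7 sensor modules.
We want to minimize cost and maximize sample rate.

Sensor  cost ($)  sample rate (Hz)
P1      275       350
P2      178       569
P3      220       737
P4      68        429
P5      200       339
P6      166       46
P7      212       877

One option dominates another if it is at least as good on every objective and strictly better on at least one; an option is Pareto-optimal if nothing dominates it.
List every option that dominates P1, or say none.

P2: cost 178≤275, sample rate 569≥350 — dominates P1.
P3: cost 220≤275, sample rate 737≥350 — dominates P1.
P4: cost 68≤275, sample rate 429≥350 — dominates P1.
P7: cost 212≤275, sample rate 877≥350 — dominates P1.
Others (P5, P6) are each worse than P1 on at least one objective.

P2, P3, P4, P7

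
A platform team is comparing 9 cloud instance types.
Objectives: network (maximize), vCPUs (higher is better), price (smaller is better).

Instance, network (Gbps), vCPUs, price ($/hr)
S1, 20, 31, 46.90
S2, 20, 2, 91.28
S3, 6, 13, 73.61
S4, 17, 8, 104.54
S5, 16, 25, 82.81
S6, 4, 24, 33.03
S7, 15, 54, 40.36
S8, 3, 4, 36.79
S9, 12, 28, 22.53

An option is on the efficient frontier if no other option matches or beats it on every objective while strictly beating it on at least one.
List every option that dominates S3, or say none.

S1, S7, S9

S1: network 20≥6, vCPUs 31≥13, price 46.90≤73.61 — dominates S3.
S7: network 15≥6, vCPUs 54≥13, price 40.36≤73.61 — dominates S3.
S9: network 12≥6, vCPUs 28≥13, price 22.53≤73.61 — dominates S3.
Others (S2, S4, S5, S6, S8) are each worse than S3 on at least one objective.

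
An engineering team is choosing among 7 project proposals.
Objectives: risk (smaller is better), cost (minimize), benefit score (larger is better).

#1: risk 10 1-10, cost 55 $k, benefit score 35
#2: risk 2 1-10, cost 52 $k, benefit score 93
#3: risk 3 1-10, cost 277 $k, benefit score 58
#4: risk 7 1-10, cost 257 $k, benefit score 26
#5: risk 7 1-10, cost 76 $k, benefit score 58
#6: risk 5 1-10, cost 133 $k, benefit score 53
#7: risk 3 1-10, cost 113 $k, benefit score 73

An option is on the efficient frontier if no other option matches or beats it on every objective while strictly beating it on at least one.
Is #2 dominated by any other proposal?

No

#1: worse on risk (10 vs 2).
#3: worse on risk (3 vs 2).
#4: worse on risk (7 vs 2).
#5: worse on risk (7 vs 2).
#6: worse on risk (5 vs 2).
#7: worse on risk (3 vs 2).
No option is at least as good as #2 on every objective and strictly better on one.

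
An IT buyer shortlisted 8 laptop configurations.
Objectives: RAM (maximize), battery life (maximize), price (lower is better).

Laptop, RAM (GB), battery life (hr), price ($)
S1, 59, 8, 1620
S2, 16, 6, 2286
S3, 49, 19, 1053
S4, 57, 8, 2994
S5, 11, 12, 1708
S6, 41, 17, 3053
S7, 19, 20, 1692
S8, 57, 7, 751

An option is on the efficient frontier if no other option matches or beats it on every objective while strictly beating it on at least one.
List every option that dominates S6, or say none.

S3: RAM 49≥41, battery life 19≥17, price 1053≤3053 — dominates S6.
Others (S1, S2, S4, S5, S7, S8) are each worse than S6 on at least one objective.

S3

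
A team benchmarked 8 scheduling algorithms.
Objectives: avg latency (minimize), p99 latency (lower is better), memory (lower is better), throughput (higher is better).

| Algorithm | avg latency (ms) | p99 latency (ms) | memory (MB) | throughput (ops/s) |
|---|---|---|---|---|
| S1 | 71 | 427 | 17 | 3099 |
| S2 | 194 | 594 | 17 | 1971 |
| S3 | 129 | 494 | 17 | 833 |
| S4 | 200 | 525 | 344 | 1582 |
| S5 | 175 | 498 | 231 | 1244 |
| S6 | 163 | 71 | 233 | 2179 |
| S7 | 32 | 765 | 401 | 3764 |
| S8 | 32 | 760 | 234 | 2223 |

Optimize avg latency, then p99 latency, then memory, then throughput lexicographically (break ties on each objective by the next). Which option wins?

First minimize avg latency: best is 32, kept {S7, S8}.
Then minimize p99 latency: best is 760, kept {S8}.

S8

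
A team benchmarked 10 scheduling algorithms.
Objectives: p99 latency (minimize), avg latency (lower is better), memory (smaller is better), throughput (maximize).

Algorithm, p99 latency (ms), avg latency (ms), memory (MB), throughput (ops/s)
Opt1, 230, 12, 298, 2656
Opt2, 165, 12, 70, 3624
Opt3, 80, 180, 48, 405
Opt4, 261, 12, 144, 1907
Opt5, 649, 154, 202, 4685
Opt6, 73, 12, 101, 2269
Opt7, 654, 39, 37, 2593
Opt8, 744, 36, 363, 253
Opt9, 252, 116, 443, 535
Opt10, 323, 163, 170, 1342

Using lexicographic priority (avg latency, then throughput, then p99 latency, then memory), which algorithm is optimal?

Opt2

First minimize avg latency: best is 12, kept {Opt1, Opt2, Opt4, Opt6}.
Then maximize throughput: best is 3624, kept {Opt2}.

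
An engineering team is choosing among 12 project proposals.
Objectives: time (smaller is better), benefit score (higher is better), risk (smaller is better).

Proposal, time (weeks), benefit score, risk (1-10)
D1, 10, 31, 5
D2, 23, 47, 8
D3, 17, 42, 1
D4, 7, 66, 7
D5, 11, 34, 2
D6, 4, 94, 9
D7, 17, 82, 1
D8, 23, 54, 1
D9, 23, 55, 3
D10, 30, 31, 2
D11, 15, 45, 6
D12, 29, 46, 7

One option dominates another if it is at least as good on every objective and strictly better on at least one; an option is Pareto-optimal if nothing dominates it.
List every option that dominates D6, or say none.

D1: worse on time (10 vs 4).
D2: worse on time (23 vs 4).
D3: worse on time (17 vs 4).
D4: worse on time (7 vs 4).
D5: worse on time (11 vs 4).
D7: worse on time (17 vs 4).
D8: worse on time (23 vs 4).
D9: worse on time (23 vs 4).
D10: worse on time (30 vs 4).
D11: worse on time (15 vs 4).
D12: worse on time (29 vs 4).
No option dominates D6.

none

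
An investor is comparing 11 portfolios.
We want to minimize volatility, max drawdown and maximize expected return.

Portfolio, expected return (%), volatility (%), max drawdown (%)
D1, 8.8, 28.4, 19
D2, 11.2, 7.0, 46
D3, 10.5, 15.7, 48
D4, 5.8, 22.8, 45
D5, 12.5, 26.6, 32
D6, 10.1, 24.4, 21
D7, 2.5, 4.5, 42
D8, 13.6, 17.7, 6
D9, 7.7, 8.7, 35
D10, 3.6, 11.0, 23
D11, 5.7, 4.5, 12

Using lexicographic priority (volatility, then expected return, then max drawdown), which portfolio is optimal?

D11

First minimize volatility: best is 4.5, kept {D7, D11}.
Then maximize expected return: best is 5.7, kept {D11}.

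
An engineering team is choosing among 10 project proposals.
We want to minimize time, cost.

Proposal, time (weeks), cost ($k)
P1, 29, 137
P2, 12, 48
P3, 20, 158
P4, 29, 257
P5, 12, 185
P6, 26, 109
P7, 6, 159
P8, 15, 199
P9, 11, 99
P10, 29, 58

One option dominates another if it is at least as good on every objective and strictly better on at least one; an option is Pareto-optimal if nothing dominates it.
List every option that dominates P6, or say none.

P2: time 12≤26, cost 48≤109 — dominates P6.
P9: time 11≤26, cost 99≤109 — dominates P6.
Others (P1, P3, P4, P5, P7, P8, P10) are each worse than P6 on at least one objective.

P2, P9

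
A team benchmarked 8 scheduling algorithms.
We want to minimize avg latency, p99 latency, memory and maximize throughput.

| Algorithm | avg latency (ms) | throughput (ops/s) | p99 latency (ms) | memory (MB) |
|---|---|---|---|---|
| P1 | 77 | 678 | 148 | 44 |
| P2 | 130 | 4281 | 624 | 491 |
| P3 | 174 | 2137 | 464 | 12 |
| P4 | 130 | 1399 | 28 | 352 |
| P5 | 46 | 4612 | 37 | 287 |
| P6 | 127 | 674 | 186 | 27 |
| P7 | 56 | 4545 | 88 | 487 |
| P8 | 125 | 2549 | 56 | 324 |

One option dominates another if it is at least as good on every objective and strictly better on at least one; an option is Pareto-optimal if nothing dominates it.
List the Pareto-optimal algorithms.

P1: not dominated.
P2: dominated by P5 (avg latency 46≤130, throughput 4612≥4281, p99 latency 37≤624, memory 287≤491).
P3: not dominated (best memory).
P4: not dominated (best p99 latency).
P5: not dominated (best avg latency).
P6: not dominated.
P7: dominated by P5 (avg latency 46≤56, throughput 4612≥4545, p99 latency 37≤88, memory 287≤487).
P8: dominated by P5 (avg latency 46≤125, throughput 4612≥2549, p99 latency 37≤56, memory 287≤324).

P1, P3, P4, P5, P6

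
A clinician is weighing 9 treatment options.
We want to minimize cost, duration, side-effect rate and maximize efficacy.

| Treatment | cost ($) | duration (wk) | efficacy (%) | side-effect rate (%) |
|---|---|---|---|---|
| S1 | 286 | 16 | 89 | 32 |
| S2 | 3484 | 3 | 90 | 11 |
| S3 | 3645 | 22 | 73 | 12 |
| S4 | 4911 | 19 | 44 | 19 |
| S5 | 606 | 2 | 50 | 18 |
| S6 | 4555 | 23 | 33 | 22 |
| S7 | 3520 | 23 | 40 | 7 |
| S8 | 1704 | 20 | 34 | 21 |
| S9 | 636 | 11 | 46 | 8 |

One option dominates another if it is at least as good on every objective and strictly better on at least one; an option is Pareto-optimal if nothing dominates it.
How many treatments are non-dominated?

S1: not dominated (best cost).
S2: not dominated (best efficacy).
S3: dominated by S2 (cost 3484≤3645, duration 3≤22, efficacy 90≥73, side-effect rate 11≤12).
S4: dominated by S2 (cost 3484≤4911, duration 3≤19, efficacy 90≥44, side-effect rate 11≤19).
S5: not dominated (best duration).
S6: dominated by S2 (cost 3484≤4555, duration 3≤23, efficacy 90≥33, side-effect rate 11≤22).
S7: not dominated (best side-effect rate).
S8: dominated by S5 (cost 606≤1704, duration 2≤20, efficacy 50≥34, side-effect rate 18≤21).
S9: not dominated.
Pareto-optimal: S1, S2, S5, S7, S9 → 5.

5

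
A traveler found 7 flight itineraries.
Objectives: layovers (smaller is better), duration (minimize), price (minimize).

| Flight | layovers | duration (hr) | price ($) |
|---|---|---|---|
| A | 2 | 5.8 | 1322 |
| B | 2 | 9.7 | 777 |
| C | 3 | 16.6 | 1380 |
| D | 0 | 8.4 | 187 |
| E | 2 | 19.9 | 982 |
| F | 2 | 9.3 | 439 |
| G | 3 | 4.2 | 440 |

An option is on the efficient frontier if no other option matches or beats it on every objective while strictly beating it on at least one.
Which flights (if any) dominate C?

A: layovers 2≤3, duration 5.8≤16.6, price 1322≤1380 — dominates C.
B: layovers 2≤3, duration 9.7≤16.6, price 777≤1380 — dominates C.
D: layovers 0≤3, duration 8.4≤16.6, price 187≤1380 — dominates C.
F: layovers 2≤3, duration 9.3≤16.6, price 439≤1380 — dominates C.
G: layovers 3≤3, duration 4.2≤16.6, price 440≤1380 — dominates C.
Others (E) are each worse than C on at least one objective.

A, B, D, F, G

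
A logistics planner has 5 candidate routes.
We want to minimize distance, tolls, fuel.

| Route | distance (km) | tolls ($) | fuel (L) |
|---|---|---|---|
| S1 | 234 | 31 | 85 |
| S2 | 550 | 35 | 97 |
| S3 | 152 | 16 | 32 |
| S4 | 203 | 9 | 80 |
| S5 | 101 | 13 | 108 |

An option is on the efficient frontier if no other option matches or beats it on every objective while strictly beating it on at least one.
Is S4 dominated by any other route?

No

S1: worse on distance (234 vs 203).
S2: worse on distance (550 vs 203).
S3: worse on tolls (16 vs 9).
S5: worse on tolls (13 vs 9).
No option is at least as good as S4 on every objective and strictly better on one.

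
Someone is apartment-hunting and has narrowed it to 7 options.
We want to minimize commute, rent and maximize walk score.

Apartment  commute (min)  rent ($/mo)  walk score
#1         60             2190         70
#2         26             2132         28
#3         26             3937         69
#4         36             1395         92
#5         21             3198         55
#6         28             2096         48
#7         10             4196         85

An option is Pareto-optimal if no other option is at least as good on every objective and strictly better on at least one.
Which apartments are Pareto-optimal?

#2, #3, #4, #5, #6, #7

#1: dominated by #4 (commute 36≤60, rent 1395≤2190, walk score 92≥70).
#2: not dominated.
#3: not dominated.
#4: not dominated (best rent).
#5: not dominated.
#6: not dominated.
#7: not dominated (best commute).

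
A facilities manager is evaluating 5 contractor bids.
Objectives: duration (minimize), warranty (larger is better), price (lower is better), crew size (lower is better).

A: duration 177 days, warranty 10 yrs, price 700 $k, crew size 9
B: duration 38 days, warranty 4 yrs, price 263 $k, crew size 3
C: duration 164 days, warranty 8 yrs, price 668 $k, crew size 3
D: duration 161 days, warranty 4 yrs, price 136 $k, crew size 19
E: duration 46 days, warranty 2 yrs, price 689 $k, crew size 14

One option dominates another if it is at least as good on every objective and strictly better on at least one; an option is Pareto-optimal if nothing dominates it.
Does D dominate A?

No

D vs A: D is worse on warranty (4 vs 10), so it does not dominate A.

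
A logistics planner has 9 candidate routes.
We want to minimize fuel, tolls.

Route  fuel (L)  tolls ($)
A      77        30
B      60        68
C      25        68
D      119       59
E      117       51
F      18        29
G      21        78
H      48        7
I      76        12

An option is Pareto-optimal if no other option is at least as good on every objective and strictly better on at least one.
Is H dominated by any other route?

A: worse on fuel (77 vs 48).
B: worse on fuel (60 vs 48).
C: worse on tolls (68 vs 7).
D: worse on fuel (119 vs 48).
E: worse on fuel (117 vs 48).
F: worse on tolls (29 vs 7).
G: worse on tolls (78 vs 7).
I: worse on fuel (76 vs 48).
No option is at least as good as H on every objective and strictly better on one.

No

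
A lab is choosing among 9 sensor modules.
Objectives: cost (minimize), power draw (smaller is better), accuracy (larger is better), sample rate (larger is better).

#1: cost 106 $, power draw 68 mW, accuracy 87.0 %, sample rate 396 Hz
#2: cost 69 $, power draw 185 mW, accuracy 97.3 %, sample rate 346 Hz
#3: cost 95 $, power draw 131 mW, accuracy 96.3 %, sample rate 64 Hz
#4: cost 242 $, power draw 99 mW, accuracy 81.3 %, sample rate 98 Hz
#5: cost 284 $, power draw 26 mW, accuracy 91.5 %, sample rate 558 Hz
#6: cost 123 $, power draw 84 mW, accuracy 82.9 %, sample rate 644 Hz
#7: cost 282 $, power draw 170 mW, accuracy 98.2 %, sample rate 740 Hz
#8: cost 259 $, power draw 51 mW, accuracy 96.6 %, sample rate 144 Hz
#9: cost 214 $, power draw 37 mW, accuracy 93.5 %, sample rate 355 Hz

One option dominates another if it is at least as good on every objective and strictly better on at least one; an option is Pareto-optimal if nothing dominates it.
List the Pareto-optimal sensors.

#1: not dominated.
#2: not dominated (best cost).
#3: not dominated.
#4: dominated by #1 (cost 106≤242, power draw 68≤99, accuracy 87.0≥81.3, sample rate 396≥98).
#5: not dominated (best power draw).
#6: not dominated.
#7: not dominated (best accuracy).
#8: not dominated.
#9: not dominated.

#1, #2, #3, #5, #6, #7, #8, #9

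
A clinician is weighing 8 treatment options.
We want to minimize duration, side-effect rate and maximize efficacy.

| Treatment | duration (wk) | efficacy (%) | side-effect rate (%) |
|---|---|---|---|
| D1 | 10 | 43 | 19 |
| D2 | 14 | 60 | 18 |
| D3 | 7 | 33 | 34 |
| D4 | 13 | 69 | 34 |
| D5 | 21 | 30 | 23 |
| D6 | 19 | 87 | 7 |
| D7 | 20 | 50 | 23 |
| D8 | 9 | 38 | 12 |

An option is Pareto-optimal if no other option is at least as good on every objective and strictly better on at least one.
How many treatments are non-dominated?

D1: not dominated.
D2: not dominated.
D3: not dominated (best duration).
D4: not dominated.
D5: dominated by D1 (duration 10≤21, efficacy 43≥30, side-effect rate 19≤23).
D6: not dominated (best efficacy).
D7: dominated by D2 (duration 14≤20, efficacy 60≥50, side-effect rate 18≤23).
D8: not dominated.
Pareto-optimal: D1, D2, D3, D4, D6, D8 → 6.

6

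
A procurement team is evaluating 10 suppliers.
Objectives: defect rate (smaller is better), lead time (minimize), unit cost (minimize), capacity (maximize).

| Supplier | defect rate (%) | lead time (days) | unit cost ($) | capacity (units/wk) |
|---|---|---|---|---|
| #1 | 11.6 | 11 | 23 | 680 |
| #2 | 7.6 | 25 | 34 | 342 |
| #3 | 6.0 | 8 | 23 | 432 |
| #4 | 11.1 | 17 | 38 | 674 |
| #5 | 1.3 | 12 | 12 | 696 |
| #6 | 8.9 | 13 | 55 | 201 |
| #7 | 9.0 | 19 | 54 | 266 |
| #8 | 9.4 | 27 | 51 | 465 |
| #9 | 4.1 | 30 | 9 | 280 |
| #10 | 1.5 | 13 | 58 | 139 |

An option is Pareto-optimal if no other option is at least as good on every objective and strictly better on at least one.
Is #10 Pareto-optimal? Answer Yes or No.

#5 vs #10: defect rate 1.3≤1.5, lead time 12≤13, unit cost 12≤58, capacity 696≥139 — #5 is at least as good on every objective and strictly better on at least one, so #5 dominates #10.

No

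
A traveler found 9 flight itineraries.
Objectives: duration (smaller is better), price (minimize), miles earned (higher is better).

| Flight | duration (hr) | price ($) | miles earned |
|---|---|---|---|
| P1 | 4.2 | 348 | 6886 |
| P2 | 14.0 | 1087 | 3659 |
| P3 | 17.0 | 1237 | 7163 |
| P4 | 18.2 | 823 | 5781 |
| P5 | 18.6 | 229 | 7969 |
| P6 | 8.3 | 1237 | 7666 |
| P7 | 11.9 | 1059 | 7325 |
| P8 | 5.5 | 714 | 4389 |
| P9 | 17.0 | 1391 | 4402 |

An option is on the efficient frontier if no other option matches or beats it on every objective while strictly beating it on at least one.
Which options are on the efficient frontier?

P1: not dominated (best duration).
P2: dominated by P1 (duration 4.2≤14.0, price 348≤1087, miles earned 6886≥3659).
P3: dominated by P6 (duration 8.3≤17.0, price 1237≤1237, miles earned 7666≥7163).
P4: dominated by P1 (duration 4.2≤18.2, price 348≤823, miles earned 6886≥5781).
P5: not dominated (best price).
P6: not dominated.
P7: not dominated.
P8: dominated by P1 (duration 4.2≤5.5, price 348≤714, miles earned 6886≥4389).
P9: dominated by P1 (duration 4.2≤17.0, price 348≤1391, miles earned 6886≥4402).

P1, P5, P6, P7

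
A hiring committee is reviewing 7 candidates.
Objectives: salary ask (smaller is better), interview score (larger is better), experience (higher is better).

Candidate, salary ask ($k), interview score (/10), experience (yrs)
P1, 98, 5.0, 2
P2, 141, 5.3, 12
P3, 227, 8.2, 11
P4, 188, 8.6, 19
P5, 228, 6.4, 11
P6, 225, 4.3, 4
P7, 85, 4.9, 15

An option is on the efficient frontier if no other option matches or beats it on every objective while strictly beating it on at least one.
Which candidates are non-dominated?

P1, P2, P4, P7

P1: not dominated.
P2: not dominated.
P3: dominated by P4 (salary ask 188≤227, interview score 8.6≥8.2, experience 19≥11).
P4: not dominated (best interview score).
P5: dominated by P3 (salary ask 227≤228, interview score 8.2≥6.4, experience 11≥11).
P6: dominated by P2 (salary ask 141≤225, interview score 5.3≥4.3, experience 12≥4).
P7: not dominated (best salary ask).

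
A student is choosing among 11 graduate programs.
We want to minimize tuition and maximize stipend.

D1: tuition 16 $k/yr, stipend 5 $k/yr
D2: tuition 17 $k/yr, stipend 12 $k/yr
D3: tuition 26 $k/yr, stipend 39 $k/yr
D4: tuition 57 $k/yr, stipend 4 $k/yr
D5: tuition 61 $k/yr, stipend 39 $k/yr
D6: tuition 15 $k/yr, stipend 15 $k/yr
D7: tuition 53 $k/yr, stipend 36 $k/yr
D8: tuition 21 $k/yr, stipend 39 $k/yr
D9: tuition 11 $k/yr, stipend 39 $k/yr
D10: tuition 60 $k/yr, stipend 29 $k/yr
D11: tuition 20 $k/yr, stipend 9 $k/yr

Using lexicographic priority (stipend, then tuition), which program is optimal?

First maximize stipend: best is 39, kept {D3, D5, D8, D9}.
Then minimize tuition: best is 11, kept {D9}.

D9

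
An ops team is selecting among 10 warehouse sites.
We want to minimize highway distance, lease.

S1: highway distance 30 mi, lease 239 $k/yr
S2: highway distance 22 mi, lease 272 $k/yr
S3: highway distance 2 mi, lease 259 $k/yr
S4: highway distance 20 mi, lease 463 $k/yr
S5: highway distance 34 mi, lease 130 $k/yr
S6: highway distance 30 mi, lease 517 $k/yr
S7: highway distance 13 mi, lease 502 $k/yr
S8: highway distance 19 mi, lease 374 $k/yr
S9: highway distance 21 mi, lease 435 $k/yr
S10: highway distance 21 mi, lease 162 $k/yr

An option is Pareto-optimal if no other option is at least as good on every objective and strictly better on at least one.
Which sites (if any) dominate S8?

S3

S3: highway distance 2≤19, lease 259≤374 — dominates S8.
Others (S1, S2, S4, S5, S6, S7, S9, S10) are each worse than S8 on at least one objective.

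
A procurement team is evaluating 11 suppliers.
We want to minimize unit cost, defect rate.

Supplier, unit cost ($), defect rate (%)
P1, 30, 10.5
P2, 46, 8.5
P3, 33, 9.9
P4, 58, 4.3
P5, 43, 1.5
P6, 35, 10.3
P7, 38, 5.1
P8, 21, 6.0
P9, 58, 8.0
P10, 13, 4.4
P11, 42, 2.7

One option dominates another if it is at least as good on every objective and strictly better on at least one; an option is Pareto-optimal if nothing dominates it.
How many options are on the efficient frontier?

P1: dominated by P8 (unit cost 21≤30, defect rate 6.0≤10.5).
P2: dominated by P5 (unit cost 43≤46, defect rate 1.5≤8.5).
P3: dominated by P8 (unit cost 21≤33, defect rate 6.0≤9.9).
P4: dominated by P5 (unit cost 43≤58, defect rate 1.5≤4.3).
P5: not dominated (best defect rate).
P6: dominated by P3 (unit cost 33≤35, defect rate 9.9≤10.3).
P7: dominated by P10 (unit cost 13≤38, defect rate 4.4≤5.1).
P8: dominated by P10 (unit cost 13≤21, defect rate 4.4≤6.0).
P9: dominated by P4 (unit cost 58≤58, defect rate 4.3≤8.0).
P10: not dominated (best unit cost).
P11: not dominated.
Pareto-optimal: P5, P10, P11 → 3.

3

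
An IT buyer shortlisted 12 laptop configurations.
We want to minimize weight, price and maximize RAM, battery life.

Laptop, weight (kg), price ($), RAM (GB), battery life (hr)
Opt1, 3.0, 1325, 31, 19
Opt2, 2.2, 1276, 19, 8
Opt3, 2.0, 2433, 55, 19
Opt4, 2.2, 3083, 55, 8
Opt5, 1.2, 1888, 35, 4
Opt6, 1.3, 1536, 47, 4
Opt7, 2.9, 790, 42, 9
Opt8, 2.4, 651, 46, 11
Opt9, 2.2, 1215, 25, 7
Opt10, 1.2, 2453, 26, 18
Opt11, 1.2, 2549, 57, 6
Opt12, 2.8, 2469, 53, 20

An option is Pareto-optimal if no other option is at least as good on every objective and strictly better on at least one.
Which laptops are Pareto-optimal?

Opt1: not dominated.
Opt2: not dominated.
Opt3: not dominated.
Opt4: dominated by Opt3 (weight 2.0≤2.2, price 2433≤3083, RAM 55≥55, battery life 19≥8).
Opt5: not dominated.
Opt6: not dominated.
Opt7: dominated by Opt8 (weight 2.4≤2.9, price 651≤790, RAM 46≥42, battery life 11≥9).
Opt8: not dominated (best price).
Opt9: not dominated.
Opt10: not dominated.
Opt11: not dominated (best RAM).
Opt12: not dominated (best battery life).

Opt1, Opt2, Opt3, Opt5, Opt6, Opt8, Opt9, Opt10, Opt11, Opt12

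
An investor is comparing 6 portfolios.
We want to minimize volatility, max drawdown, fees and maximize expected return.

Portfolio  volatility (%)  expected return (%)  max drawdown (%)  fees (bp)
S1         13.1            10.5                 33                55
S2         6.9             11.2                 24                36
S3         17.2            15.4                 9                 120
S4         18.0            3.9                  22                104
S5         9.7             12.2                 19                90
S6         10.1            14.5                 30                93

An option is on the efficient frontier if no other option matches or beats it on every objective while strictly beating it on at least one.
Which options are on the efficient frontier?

S2, S3, S5, S6

S1: dominated by S2 (volatility 6.9≤13.1, expected return 11.2≥10.5, max drawdown 24≤33, fees 36≤55).
S2: not dominated (best volatility).
S3: not dominated (best expected return).
S4: dominated by S5 (volatility 9.7≤18.0, expected return 12.2≥3.9, max drawdown 19≤22, fees 90≤104).
S5: not dominated.
S6: not dominated.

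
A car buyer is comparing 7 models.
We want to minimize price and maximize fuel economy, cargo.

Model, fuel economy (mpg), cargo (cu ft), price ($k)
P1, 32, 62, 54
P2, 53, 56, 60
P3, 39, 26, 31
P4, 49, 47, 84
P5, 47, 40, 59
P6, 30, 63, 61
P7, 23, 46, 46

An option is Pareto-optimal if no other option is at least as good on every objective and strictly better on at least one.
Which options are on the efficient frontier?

P1: not dominated.
P2: not dominated (best fuel economy).
P3: not dominated (best price).
P4: dominated by P2 (fuel economy 53≥49, cargo 56≥47, price 60≤84).
P5: not dominated.
P6: not dominated (best cargo).
P7: not dominated.

P1, P2, P3, P5, P6, P7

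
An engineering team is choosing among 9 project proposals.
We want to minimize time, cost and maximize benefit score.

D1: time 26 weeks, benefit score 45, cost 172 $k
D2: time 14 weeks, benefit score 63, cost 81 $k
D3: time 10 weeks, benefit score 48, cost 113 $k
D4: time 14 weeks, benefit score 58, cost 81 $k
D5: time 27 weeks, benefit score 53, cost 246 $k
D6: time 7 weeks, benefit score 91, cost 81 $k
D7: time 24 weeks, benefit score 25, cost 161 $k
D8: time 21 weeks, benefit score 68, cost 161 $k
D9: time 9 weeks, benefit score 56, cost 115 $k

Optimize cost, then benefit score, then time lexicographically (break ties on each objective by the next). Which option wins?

First minimize cost: best is 81, kept {D2, D4, D6}.
Then maximize benefit score: best is 91, kept {D6}.

D6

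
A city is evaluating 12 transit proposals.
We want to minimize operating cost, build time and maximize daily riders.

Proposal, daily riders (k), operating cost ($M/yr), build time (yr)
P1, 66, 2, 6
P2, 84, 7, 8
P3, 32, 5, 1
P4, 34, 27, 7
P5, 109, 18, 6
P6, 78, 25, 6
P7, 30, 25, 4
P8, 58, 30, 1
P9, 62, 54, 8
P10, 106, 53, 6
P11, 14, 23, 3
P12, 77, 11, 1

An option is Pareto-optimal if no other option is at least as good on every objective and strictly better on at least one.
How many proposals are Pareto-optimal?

5

P1: not dominated (best operating cost).
P2: not dominated.
P3: not dominated.
P4: dominated by P1 (daily riders 66≥34, operating cost 2≤27, build time 6≤7).
P5: not dominated (best daily riders).
P6: dominated by P5 (daily riders 109≥78, operating cost 18≤25, build time 6≤6).
P7: dominated by P3 (daily riders 32≥30, operating cost 5≤25, build time 1≤4).
P8: dominated by P12 (daily riders 77≥58, operating cost 11≤30, build time 1≤1).
P9: dominated by P1 (daily riders 66≥62, operating cost 2≤54, build time 6≤8).
P10: dominated by P5 (daily riders 109≥106, operating cost 18≤53, build time 6≤6).
P11: dominated by P3 (daily riders 32≥14, operating cost 5≤23, build time 1≤3).
P12: not dominated.
Pareto-optimal: P1, P2, P3, P5, P12 → 5.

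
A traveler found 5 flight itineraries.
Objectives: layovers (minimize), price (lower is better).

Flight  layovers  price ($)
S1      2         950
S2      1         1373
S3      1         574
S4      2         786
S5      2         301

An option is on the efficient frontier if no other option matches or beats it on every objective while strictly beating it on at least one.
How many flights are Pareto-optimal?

S1: dominated by S3 (layovers 1≤2, price 574≤950).
S2: dominated by S3 (layovers 1≤1, price 574≤1373).
S3: not dominated.
S4: dominated by S3 (layovers 1≤2, price 574≤786).
S5: not dominated (best price).
Pareto-optimal: S3, S5 → 2.

2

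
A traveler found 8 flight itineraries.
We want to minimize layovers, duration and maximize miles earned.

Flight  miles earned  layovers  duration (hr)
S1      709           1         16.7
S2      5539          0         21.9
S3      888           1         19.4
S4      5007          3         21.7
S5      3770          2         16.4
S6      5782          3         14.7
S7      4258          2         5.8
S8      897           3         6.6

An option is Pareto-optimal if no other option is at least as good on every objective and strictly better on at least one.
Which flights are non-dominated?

S1: not dominated.
S2: not dominated (best layovers).
S3: not dominated.
S4: dominated by S6 (miles earned 5782≥5007, layovers 3≤3, duration 14.7≤21.7).
S5: dominated by S7 (miles earned 4258≥3770, layovers 2≤2, duration 5.8≤16.4).
S6: not dominated (best miles earned).
S7: not dominated (best duration).
S8: dominated by S7 (miles earned 4258≥897, layovers 2≤3, duration 5.8≤6.6).

S1, S2, S3, S6, S7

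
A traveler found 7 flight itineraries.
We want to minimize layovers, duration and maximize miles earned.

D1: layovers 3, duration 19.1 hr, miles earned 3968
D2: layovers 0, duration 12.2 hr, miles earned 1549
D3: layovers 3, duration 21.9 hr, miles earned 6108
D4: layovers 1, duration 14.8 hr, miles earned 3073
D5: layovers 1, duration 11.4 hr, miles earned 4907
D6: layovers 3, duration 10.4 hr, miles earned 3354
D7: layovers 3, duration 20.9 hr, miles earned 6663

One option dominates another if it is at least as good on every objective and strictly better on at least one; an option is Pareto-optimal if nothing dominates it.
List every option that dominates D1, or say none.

D5: layovers 1≤3, duration 11.4≤19.1, miles earned 4907≥3968 — dominates D1.
Others (D2, D3, D4, D6, D7) are each worse than D1 on at least one objective.

D5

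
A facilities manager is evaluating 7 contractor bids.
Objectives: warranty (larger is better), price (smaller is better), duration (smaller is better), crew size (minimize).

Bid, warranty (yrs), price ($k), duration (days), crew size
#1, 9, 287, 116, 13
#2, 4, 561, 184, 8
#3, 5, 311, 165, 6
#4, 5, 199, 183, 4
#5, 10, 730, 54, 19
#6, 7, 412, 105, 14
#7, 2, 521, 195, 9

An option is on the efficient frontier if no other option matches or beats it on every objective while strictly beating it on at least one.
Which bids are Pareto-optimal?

#1: not dominated.
#2: dominated by #3 (warranty 5≥4, price 311≤561, duration 165≤184, crew size 6≤8).
#3: not dominated.
#4: not dominated (best price).
#5: not dominated (best warranty).
#6: not dominated.
#7: dominated by #3 (warranty 5≥2, price 311≤521, duration 165≤195, crew size 6≤9).

#1, #3, #4, #5, #6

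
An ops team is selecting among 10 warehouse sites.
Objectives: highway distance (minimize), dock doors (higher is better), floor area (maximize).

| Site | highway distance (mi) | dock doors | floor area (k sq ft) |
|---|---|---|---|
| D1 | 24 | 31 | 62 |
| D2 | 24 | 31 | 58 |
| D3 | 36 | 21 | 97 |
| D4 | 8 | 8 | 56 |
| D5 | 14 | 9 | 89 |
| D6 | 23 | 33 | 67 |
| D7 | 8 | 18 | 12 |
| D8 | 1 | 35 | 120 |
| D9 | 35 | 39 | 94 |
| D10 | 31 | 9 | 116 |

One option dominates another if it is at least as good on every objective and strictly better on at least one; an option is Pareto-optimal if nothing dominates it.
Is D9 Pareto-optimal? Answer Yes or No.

D1: worse on dock doors (31 vs 39).
D2: worse on dock doors (31 vs 39).
D3: worse on highway distance (36 vs 35).
D4: worse on dock doors (8 vs 39).
D5: worse on dock doors (9 vs 39).
D6: worse on dock doors (33 vs 39).
D7: worse on dock doors (18 vs 39).
D8: worse on dock doors (35 vs 39).
D10: worse on dock doors (9 vs 39).
No option is at least as good as D9 on every objective and strictly better on one.

Yes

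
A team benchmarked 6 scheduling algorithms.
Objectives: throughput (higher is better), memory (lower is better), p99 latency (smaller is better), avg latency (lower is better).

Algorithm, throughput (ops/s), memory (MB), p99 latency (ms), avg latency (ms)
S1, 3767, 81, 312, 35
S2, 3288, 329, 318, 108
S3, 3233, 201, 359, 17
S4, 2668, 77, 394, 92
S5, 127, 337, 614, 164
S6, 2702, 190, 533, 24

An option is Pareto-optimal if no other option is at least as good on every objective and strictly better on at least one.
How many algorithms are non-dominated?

4

S1: not dominated (best throughput).
S2: dominated by S1 (throughput 3767≥3288, memory 81≤329, p99 latency 312≤318, avg latency 35≤108).
S3: not dominated (best avg latency).
S4: not dominated (best memory).
S5: dominated by S1 (throughput 3767≥127, memory 81≤337, p99 latency 312≤614, avg latency 35≤164).
S6: not dominated.
Pareto-optimal: S1, S3, S4, S6 → 4.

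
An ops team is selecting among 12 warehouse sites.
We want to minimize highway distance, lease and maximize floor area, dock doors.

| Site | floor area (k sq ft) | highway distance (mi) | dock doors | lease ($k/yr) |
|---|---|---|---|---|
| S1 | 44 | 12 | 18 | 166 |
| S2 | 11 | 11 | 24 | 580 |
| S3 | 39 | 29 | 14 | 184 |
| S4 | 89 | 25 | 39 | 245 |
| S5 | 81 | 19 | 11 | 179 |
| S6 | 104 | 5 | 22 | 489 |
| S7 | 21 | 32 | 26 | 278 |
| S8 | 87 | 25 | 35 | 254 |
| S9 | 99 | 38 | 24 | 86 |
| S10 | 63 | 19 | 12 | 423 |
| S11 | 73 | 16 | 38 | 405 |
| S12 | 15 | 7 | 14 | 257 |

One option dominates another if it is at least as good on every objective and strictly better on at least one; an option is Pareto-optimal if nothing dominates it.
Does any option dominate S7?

S4 vs S7: floor area 89≥21, highway distance 25≤32, dock doors 39≥26, lease 245≤278 — S4 is at least as good on every objective and strictly better on at least one, so S4 dominates S7.

Yes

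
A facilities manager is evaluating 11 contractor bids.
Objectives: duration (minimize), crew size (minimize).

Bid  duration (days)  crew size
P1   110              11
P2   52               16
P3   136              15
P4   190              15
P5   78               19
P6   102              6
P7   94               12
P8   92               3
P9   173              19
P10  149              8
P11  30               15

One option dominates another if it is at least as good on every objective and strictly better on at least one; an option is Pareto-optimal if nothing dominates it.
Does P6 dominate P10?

P6 vs P10: duration 102≤149, crew size 6≤8 — P6 is at least as good on every objective with at least one strict improvement.

Yes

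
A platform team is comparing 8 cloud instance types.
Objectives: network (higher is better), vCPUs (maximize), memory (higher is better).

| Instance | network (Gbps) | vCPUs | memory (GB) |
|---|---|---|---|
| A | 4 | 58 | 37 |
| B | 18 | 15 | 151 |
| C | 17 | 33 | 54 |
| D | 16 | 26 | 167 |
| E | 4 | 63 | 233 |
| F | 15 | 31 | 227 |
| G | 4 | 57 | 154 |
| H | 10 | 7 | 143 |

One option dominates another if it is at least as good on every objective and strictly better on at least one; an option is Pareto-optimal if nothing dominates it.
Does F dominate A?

F vs A: F is worse on vCPUs (31 vs 58), so it does not dominate A.

No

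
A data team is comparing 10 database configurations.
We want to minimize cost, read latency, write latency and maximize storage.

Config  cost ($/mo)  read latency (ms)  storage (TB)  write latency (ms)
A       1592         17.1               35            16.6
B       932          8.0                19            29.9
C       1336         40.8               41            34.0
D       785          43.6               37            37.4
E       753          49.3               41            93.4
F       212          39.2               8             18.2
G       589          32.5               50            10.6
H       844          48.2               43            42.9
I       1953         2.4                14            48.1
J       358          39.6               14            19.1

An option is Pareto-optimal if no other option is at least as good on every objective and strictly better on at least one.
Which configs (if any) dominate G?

A: worse on cost (1592 vs 589).
B: worse on cost (932 vs 589).
C: worse on cost (1336 vs 589).
D: worse on cost (785 vs 589).
E: worse on cost (753 vs 589).
F: worse on read latency (39.2 vs 32.5).
H: worse on cost (844 vs 589).
I: worse on cost (1953 vs 589).
J: worse on read latency (39.6 vs 32.5).
No option dominates G.

none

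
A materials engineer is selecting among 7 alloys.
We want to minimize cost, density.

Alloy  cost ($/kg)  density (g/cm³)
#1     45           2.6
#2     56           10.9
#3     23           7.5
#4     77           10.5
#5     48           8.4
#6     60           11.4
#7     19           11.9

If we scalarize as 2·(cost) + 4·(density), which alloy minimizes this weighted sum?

#1: 2·45 + 4·2.6 = 100.4
#2: 2·56 + 4·10.9 = 155.6
#3: 2·23 + 4·7.5 = 76.0
#4: 2·77 + 4·10.5 = 196.0
#5: 2·48 + 4·8.4 = 129.6
#6: 2·60 + 4·11.4 = 165.6
#7: 2·19 + 4·11.9 = 85.6
Lowest: #3 at 76.0.

#3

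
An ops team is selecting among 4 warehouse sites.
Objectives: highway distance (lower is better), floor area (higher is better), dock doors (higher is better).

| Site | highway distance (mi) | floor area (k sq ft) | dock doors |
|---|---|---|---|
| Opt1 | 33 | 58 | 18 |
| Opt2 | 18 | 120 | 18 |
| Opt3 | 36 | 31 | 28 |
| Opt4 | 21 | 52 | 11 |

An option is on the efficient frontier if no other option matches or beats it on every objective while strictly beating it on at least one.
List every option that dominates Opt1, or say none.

Opt2: highway distance 18≤33, floor area 120≥58, dock doors 18≥18 — dominates Opt1.
Others (Opt3, Opt4) are each worse than Opt1 on at least one objective.

Opt2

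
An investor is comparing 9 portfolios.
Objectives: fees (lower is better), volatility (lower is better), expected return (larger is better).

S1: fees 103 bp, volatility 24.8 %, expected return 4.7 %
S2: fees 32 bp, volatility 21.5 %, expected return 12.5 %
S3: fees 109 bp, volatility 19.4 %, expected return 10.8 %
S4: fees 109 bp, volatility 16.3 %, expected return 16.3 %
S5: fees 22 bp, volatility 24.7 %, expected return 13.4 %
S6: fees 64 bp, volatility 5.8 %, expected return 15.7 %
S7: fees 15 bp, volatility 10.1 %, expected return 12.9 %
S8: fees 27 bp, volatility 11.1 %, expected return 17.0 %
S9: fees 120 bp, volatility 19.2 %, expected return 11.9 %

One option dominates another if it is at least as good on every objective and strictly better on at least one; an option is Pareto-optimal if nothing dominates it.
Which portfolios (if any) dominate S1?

S2, S5, S6, S7, S8

S2: fees 32≤103, volatility 21.5≤24.8, expected return 12.5≥4.7 — dominates S1.
S5: fees 22≤103, volatility 24.7≤24.8, expected return 13.4≥4.7 — dominates S1.
S6: fees 64≤103, volatility 5.8≤24.8, expected return 15.7≥4.7 — dominates S1.
S7: fees 15≤103, volatility 10.1≤24.8, expected return 12.9≥4.7 — dominates S1.
S8: fees 27≤103, volatility 11.1≤24.8, expected return 17.0≥4.7 — dominates S1.
Others (S3, S4, S9) are each worse than S1 on at least one objective.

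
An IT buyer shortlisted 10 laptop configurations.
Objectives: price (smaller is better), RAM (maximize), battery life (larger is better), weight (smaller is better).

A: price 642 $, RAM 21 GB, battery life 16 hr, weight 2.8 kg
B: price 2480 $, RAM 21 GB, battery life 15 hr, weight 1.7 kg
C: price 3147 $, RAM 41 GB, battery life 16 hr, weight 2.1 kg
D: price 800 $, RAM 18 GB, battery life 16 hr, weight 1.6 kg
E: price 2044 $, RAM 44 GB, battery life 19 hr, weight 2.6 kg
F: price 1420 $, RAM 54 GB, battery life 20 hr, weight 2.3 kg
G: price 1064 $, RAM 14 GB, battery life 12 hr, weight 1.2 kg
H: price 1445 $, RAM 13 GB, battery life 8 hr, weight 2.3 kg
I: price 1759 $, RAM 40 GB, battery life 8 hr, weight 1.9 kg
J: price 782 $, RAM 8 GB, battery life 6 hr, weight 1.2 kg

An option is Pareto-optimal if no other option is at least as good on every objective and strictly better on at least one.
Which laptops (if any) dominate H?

D, F, G

D: price 800≤1445, RAM 18≥13, battery life 16≥8, weight 1.6≤2.3 — dominates H.
F: price 1420≤1445, RAM 54≥13, battery life 20≥8, weight 2.3≤2.3 — dominates H.
G: price 1064≤1445, RAM 14≥13, battery life 12≥8, weight 1.2≤2.3 — dominates H.
Others (A, B, C, E, I, J) are each worse than H on at least one objective.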